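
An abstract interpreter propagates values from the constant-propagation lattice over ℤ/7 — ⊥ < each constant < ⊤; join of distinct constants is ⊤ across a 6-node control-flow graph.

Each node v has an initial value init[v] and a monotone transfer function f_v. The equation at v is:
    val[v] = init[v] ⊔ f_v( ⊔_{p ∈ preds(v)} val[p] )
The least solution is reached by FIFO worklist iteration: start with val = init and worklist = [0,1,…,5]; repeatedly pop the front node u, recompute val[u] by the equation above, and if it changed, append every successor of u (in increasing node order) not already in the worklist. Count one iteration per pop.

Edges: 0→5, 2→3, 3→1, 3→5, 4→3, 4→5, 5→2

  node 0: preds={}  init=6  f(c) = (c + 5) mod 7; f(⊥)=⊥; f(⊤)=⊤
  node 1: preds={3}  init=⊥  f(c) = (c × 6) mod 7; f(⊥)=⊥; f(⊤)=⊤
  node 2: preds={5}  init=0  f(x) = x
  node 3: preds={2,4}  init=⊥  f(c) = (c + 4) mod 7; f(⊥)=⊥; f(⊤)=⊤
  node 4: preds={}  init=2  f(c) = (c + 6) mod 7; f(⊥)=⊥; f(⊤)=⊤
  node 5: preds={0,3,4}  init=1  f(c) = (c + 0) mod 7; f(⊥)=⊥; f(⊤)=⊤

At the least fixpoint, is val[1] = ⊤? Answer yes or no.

yes

Trace (8 dequeues):
  [1] u=0 | in ⊥ | out 6 | ==
  [2] u=1 | in ⊥ | out ⊥ | ==
  [3] u=2 | in 1 | out ⊤ | prev 0 | push {}
  [4] u=3 | in ⊤ | out ⊤ | prev ⊥ | push {1}
  [5] u=4 | in ⊥ | out 2 | ==
  [6] u=5 | in ⊤ | out ⊤ | prev 1 | push {2}
  [7] u=1 | in ⊤ | out ⊤ | prev ⊥ | push {}
  [8] u=2 | in ⊤ | out ⊤ | ==

Converged values:
  [0] 6
  [1] ⊤
  [2] ⊤
  [3] ⊤
  [4] 2
  [5] ⊤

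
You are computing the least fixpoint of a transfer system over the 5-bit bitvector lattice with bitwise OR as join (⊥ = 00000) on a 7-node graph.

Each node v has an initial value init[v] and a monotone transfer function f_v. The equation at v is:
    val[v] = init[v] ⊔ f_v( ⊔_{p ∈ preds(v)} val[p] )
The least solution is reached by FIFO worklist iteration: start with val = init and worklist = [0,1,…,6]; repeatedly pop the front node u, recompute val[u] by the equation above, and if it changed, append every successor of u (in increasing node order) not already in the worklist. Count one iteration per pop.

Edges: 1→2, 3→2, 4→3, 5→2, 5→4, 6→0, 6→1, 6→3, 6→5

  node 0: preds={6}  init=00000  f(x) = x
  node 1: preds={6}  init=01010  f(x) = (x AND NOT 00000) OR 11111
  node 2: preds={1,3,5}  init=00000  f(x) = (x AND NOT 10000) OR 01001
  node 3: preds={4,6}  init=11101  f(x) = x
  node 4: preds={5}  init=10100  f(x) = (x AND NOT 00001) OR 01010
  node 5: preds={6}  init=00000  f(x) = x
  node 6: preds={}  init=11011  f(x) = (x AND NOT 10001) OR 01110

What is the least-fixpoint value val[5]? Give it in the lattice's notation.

Trace (15 dequeues):
  [1] u=0 | in 11011 | out 11011 | prev 00000 | push {}
  [2] u=1 | in 11011 | out 11111 | prev 01010 | push {}
  [3] u=2 | in 11111 | out 01111 | prev 00000 | push {}
  [4] u=3 | in 11111 | out 11111 | prev 11101 | push {2}
  [5] u=4 | in 00000 | out 11110 | prev 10100 | push {3}
  [6] u=5 | in 11011 | out 11011 | prev 00000 | push {4}
  [7] u=6 | in 00000 | out 11111 | prev 11011 | push {0,1,5}
  [8] u=2 | in 11111 | out 01111 | ==
  [9] u=3 | in 11111 | out 11111 | ==
  [10] u=4 | in 11011 | out 11110 | ==
  [11] u=0 | in 11111 | out 11111 | prev 11011 | push {}
  [12] u=1 | in 11111 | out 11111 | ==
  [13] u=5 | in 11111 | out 11111 | prev 11011 | push {2,4}
  [14] u=2 | in 11111 | out 01111 | ==
  [15] u=4 | in 11111 | out 11110 | ==

Converged values:
  [0] 11111
  [1] 11111
  [2] 01111
  [3] 11111
  [4] 11110
  [5] 11111
  [6] 11111

11111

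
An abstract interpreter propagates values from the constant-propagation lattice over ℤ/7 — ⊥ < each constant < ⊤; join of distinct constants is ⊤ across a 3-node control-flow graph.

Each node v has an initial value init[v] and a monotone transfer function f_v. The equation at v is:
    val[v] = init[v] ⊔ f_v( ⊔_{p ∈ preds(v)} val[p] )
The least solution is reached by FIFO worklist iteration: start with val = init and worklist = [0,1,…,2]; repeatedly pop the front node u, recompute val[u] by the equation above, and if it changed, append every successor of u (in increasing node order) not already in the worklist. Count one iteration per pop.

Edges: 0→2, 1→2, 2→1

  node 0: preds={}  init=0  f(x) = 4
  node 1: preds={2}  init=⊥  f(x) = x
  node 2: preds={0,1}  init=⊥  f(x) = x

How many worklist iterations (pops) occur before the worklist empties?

5

Worklist (5 pops):
  #1 pop 0: in=⊥ → ⊤ (was 0); enqueue []
  #2 pop 1: in=⊥ → ⊥ (no change)
  #3 pop 2: in=⊤ → ⊤ (was ⊥); enqueue [1]
  #4 pop 1: in=⊤ → ⊤ (was ⊥); enqueue [2]
  #5 pop 2: in=⊤ → ⊤ (no change)

Fixpoint:
  val[0] = ⊤
  val[1] = ⊤
  val[2] = ⊤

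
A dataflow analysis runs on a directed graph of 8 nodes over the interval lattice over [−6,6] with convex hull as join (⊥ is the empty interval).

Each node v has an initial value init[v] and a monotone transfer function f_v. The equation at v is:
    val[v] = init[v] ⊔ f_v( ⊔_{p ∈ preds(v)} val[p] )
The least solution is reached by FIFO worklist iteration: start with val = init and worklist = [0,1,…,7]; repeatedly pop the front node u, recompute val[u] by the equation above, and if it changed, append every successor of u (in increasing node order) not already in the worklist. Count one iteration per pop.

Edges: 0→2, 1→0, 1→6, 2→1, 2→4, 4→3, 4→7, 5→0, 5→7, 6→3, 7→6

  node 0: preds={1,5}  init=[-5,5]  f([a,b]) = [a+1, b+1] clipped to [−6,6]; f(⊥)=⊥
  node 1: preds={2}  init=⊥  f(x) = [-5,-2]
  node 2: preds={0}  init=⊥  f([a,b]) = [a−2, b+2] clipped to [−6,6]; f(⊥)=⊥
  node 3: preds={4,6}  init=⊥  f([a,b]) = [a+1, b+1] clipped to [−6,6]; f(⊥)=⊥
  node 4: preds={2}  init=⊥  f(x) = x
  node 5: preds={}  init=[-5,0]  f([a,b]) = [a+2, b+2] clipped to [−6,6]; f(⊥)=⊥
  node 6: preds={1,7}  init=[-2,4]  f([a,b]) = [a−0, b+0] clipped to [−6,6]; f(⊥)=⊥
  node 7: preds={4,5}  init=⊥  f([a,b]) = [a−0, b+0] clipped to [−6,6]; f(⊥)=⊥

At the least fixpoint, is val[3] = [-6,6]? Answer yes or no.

Iteration log — 13 steps:
  step 1. node 0  ⊔preds=[-5,0]  new=[-5,5]  stable
  step 2. node 1  ⊔preds=⊥  new=[-5,-2]  old=⊥  +wl: 0
  step 3. node 2  ⊔preds=[-5,5]  new=[-6,6]  old=⊥  +wl: 1
  step 4. node 3  ⊔preds=[-2,4]  new=[-1,5]  old=⊥  +wl: 
  step 5. node 4  ⊔preds=[-6,6]  new=[-6,6]  old=⊥  +wl: 3
  step 6. node 5  ⊔preds=⊥  new=[-5,0]  stable
  step 7. node 6  ⊔preds=[-5,-2]  new=[-5,4]  old=[-2,4]  +wl: 
  step 8. node 7  ⊔preds=[-6,6]  new=[-6,6]  old=⊥  +wl: 6
  step 9. node 0  ⊔preds=[-5,0]  new=[-5,5]  stable
  step 10. node 1  ⊔preds=[-6,6]  new=[-5,-2]  stable
  step 11. node 3  ⊔preds=[-6,6]  new=[-5,6]  old=[-1,5]  +wl: 
  step 12. node 6  ⊔preds=[-6,6]  new=[-6,6]  old=[-5,4]  +wl: 3
  step 13. node 3  ⊔preds=[-6,6]  new=[-5,6]  stable

Least fixpoint reached:
  node 0: [-5,5]
  node 1: [-5,-2]
  node 2: [-6,6]
  node 3: [-5,6]
  node 4: [-6,6]
  node 5: [-5,0]
  node 6: [-6,6]
  node 7: [-6,6]

no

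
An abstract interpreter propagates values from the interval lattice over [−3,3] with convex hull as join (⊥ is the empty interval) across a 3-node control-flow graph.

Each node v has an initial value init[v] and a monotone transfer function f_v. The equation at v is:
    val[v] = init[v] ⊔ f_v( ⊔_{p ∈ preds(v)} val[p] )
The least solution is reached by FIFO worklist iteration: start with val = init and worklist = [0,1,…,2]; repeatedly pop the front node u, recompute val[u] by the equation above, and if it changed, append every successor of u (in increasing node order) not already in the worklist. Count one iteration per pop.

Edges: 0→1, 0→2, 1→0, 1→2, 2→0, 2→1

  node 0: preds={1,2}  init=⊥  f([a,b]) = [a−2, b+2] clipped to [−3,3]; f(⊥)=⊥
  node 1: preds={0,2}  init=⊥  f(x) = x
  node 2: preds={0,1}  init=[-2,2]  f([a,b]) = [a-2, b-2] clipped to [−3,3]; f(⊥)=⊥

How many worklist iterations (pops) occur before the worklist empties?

Trace (5 dequeues):
  [1] u=0 | in [-2,2] | out [-3,3] | prev ⊥ | push {}
  [2] u=1 | in [-3,3] | out [-3,3] | prev ⊥ | push {0}
  [3] u=2 | in [-3,3] | out [-3,2] | prev [-2,2] | push {1}
  [4] u=0 | in [-3,3] | out [-3,3] | ==
  [5] u=1 | in [-3,3] | out [-3,3] | ==

Converged values:
  [0] [-3,3]
  [1] [-3,3]
  [2] [-3,2]

5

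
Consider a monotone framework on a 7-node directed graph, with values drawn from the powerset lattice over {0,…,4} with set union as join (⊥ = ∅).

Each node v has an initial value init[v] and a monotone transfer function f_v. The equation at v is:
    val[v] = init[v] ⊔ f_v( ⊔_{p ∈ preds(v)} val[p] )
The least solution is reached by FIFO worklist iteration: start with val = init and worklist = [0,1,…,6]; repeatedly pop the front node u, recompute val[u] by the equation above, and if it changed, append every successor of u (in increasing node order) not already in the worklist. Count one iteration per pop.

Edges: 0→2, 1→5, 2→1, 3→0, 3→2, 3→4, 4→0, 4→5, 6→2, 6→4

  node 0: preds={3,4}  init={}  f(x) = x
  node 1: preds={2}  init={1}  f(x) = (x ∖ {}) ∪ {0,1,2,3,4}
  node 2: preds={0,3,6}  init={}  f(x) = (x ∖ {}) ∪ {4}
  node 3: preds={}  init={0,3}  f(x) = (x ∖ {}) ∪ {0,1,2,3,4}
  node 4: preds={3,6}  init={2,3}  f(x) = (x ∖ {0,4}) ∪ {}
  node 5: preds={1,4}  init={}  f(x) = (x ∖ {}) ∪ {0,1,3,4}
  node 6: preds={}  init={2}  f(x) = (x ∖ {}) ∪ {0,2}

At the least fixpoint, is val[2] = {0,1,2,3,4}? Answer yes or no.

Trace (12 dequeues):
  [1] u=0 | in {0,2,3} | out {0,2,3} | prev {} | push {}
  [2] u=1 | in {} | out {0,1,2,3,4} | prev {1} | push {}
  [3] u=2 | in {0,2,3} | out {0,2,3,4} | prev {} | push {1}
  [4] u=3 | in {} | out {0,1,2,3,4} | prev {0,3} | push {0,2}
  [5] u=4 | in {0,1,2,3,4} | out {1,2,3} | prev {2,3} | push {}
  [6] u=5 | in {0,1,2,3,4} | out {0,1,2,3,4} | prev {} | push {}
  [7] u=6 | in {} | out {0,2} | prev {2} | push {4}
  [8] u=1 | in {0,2,3,4} | out {0,1,2,3,4} | ==
  [9] u=0 | in {0,1,2,3,4} | out {0,1,2,3,4} | prev {0,2,3} | push {}
  [10] u=2 | in {0,1,2,3,4} | out {0,1,2,3,4} | prev {0,2,3,4} | push {1}
  [11] u=4 | in {0,1,2,3,4} | out {1,2,3} | ==
  [12] u=1 | in {0,1,2,3,4} | out {0,1,2,3,4} | ==

Converged values:
  [0] {0,1,2,3,4}
  [1] {0,1,2,3,4}
  [2] {0,1,2,3,4}
  [3] {0,1,2,3,4}
  [4] {1,2,3}
  [5] {0,1,2,3,4}
  [6] {0,2}

yes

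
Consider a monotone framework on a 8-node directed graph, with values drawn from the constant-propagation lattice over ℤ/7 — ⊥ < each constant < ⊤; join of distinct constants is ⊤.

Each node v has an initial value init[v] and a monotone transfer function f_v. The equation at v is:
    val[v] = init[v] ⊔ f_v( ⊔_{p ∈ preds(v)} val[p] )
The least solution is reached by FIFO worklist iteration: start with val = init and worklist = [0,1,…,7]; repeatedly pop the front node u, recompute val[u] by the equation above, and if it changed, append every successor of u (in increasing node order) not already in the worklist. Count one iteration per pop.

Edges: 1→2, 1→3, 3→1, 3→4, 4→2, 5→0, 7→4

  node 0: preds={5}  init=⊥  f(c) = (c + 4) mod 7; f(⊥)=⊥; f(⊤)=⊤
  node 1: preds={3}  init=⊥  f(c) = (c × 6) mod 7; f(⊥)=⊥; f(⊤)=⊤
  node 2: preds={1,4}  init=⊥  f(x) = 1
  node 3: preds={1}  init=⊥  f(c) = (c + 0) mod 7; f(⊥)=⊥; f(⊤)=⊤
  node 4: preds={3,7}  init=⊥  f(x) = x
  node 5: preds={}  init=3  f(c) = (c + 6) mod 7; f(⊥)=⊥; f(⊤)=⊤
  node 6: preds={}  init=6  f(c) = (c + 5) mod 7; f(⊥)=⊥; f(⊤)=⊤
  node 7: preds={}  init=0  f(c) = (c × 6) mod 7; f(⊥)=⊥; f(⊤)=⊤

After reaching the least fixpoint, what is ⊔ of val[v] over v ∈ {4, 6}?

Worklist (9 pops):
  #1 pop 0: in=3 → 0 (was ⊥); enqueue []
  #2 pop 1: in=⊥ → ⊥ (no change)
  #3 pop 2: in=⊥ → 1 (was ⊥); enqueue []
  #4 pop 3: in=⊥ → ⊥ (no change)
  #5 pop 4: in=0 → 0 (was ⊥); enqueue [2]
  #6 pop 5: in=⊥ → 3 (no change)
  #7 pop 6: in=⊥ → 6 (no change)
  #8 pop 7: in=⊥ → 0 (no change)
  #9 pop 2: in=0 → 1 (no change)

Fixpoint:
  val[0] = 0
  val[1] = ⊥
  val[2] = 1
  val[3] = ⊥
  val[4] = 0
  val[5] = 3
  val[6] = 6
  val[7] = 0

⊤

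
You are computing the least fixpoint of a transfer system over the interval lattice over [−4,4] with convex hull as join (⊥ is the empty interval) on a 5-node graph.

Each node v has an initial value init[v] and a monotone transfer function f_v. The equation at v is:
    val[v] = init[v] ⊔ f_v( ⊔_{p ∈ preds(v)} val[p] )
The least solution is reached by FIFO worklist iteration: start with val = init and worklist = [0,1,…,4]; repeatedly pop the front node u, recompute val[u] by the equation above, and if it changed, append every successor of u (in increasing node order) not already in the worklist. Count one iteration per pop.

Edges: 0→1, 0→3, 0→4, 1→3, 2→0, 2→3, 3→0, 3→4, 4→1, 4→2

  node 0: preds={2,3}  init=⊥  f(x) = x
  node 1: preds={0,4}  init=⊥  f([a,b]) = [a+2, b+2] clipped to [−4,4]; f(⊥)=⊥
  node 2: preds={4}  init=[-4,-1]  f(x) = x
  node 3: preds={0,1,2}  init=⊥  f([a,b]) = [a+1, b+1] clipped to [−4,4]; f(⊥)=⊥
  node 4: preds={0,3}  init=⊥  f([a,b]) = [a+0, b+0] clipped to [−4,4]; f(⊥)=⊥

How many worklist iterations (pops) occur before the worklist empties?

16

Trace (16 dequeues):
  [1] u=0 | in [-4,-1] | out [-4,-1] | prev ⊥ | push {}
  [2] u=1 | in [-4,-1] | out [-2,1] | prev ⊥ | push {}
  [3] u=2 | in ⊥ | out [-4,-1] | ==
  [4] u=3 | in [-4,1] | out [-3,2] | prev ⊥ | push {0}
  [5] u=4 | in [-4,2] | out [-4,2] | prev ⊥ | push {1,2}
  [6] u=0 | in [-4,2] | out [-4,2] | prev [-4,-1] | push {3,4}
  [7] u=1 | in [-4,2] | out [-2,4] | prev [-2,1] | push {}
  [8] u=2 | in [-4,2] | out [-4,2] | prev [-4,-1] | push {0}
  [9] u=3 | in [-4,4] | out [-3,4] | prev [-3,2] | push {}
  [10] u=4 | in [-4,4] | out [-4,4] | prev [-4,2] | push {1,2}
  [11] u=0 | in [-4,4] | out [-4,4] | prev [-4,2] | push {3,4}
  [12] u=1 | in [-4,4] | out [-2,4] | ==
  [13] u=2 | in [-4,4] | out [-4,4] | prev [-4,2] | push {0}
  [14] u=3 | in [-4,4] | out [-3,4] | ==
  [15] u=4 | in [-4,4] | out [-4,4] | ==
  [16] u=0 | in [-4,4] | out [-4,4] | ==

Converged values:
  [0] [-4,4]
  [1] [-2,4]
  [2] [-4,4]
  [3] [-3,4]
  [4] [-4,4]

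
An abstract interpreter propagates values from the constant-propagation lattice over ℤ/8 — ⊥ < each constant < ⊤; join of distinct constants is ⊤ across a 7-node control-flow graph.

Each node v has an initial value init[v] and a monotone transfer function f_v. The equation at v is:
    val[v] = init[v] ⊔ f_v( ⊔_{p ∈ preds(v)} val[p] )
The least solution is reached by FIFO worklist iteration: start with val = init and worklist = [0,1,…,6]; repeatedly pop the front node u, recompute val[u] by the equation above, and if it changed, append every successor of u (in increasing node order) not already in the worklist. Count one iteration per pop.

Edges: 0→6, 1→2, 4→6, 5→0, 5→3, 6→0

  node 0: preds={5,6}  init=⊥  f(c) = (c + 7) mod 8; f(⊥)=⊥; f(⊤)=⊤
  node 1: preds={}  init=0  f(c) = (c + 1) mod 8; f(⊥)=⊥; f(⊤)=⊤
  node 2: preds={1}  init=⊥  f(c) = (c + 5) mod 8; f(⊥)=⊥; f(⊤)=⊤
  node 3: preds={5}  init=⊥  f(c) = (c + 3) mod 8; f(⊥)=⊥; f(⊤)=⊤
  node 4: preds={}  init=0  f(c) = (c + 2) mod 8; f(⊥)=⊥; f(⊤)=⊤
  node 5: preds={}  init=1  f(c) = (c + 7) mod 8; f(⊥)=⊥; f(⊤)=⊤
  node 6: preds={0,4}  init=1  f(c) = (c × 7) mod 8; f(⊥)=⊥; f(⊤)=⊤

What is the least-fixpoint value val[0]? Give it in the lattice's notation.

Worklist (9 pops):
  #1 pop 0: in=1 → 0 (was ⊥); enqueue []
  #2 pop 1: in=⊥ → 0 (no change)
  #3 pop 2: in=0 → 5 (was ⊥); enqueue []
  #4 pop 3: in=1 → 4 (was ⊥); enqueue []
  #5 pop 4: in=⊥ → 0 (no change)
  #6 pop 5: in=⊥ → 1 (no change)
  #7 pop 6: in=0 → ⊤ (was 1); enqueue [0]
  #8 pop 0: in=⊤ → ⊤ (was 0); enqueue [6]
  #9 pop 6: in=⊤ → ⊤ (no change)

Fixpoint:
  val[0] = ⊤
  val[1] = 0
  val[2] = 5
  val[3] = 4
  val[4] = 0
  val[5] = 1
  val[6] = ⊤

⊤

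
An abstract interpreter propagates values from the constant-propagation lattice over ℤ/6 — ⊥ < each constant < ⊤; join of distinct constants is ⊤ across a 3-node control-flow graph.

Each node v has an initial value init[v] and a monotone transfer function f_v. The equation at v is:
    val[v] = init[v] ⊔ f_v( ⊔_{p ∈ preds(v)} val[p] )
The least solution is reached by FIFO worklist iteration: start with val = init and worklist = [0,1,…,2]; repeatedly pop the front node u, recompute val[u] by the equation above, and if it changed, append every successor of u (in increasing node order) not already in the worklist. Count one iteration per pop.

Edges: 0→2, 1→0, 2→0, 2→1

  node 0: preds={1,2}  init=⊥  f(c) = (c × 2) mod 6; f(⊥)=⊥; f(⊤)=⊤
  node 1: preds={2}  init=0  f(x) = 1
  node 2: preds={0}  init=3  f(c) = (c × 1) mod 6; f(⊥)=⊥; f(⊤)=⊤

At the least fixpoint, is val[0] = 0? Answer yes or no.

Trace (5 dequeues):
  [1] u=0 | in ⊤ | out ⊤ | prev ⊥ | push {}
  [2] u=1 | in 3 | out ⊤ | prev 0 | push {0}
  [3] u=2 | in ⊤ | out ⊤ | prev 3 | push {1}
  [4] u=0 | in ⊤ | out ⊤ | ==
  [5] u=1 | in ⊤ | out ⊤ | ==

Converged values:
  [0] ⊤
  [1] ⊤
  [2] ⊤

no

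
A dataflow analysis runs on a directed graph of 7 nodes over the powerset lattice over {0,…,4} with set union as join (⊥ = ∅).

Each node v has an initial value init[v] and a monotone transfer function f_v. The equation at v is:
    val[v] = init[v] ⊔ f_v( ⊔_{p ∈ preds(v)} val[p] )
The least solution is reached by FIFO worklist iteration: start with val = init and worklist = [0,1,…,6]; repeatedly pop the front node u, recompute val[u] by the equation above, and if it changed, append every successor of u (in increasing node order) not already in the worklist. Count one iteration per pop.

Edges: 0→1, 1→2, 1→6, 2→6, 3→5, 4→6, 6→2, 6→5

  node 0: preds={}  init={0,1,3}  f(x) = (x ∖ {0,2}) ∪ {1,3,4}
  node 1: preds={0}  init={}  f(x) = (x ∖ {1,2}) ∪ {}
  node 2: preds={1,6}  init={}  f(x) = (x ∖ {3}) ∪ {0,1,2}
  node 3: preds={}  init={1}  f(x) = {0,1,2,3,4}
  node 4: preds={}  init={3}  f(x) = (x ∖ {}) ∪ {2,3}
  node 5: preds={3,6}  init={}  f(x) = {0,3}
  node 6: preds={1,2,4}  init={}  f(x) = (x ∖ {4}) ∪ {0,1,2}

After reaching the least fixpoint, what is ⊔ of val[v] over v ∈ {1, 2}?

Iteration log — 9 steps:
  step 1. node 0  ⊔preds={}  new={0,1,3,4}  old={0,1,3}  +wl: 
  step 2. node 1  ⊔preds={0,1,3,4}  new={0,3,4}  old={}  +wl: 
  step 3. node 2  ⊔preds={0,3,4}  new={0,1,2,4}  old={}  +wl: 
  step 4. node 3  ⊔preds={}  new={0,1,2,3,4}  old={1}  +wl: 
  step 5. node 4  ⊔preds={}  new={2,3}  old={3}  +wl: 
  step 6. node 5  ⊔preds={0,1,2,3,4}  new={0,3}  old={}  +wl: 
  step 7. node 6  ⊔preds={0,1,2,3,4}  new={0,1,2,3}  old={}  +wl: 2,5
  step 8. node 2  ⊔preds={0,1,2,3,4}  new={0,1,2,4}  stable
  step 9. node 5  ⊔preds={0,1,2,3,4}  new={0,3}  stable

Least fixpoint reached:
  node 0: {0,1,3,4}
  node 1: {0,3,4}
  node 2: {0,1,2,4}
  node 3: {0,1,2,3,4}
  node 4: {2,3}
  node 5: {0,3}
  node 6: {0,1,2,3}

{0,1,2,3,4}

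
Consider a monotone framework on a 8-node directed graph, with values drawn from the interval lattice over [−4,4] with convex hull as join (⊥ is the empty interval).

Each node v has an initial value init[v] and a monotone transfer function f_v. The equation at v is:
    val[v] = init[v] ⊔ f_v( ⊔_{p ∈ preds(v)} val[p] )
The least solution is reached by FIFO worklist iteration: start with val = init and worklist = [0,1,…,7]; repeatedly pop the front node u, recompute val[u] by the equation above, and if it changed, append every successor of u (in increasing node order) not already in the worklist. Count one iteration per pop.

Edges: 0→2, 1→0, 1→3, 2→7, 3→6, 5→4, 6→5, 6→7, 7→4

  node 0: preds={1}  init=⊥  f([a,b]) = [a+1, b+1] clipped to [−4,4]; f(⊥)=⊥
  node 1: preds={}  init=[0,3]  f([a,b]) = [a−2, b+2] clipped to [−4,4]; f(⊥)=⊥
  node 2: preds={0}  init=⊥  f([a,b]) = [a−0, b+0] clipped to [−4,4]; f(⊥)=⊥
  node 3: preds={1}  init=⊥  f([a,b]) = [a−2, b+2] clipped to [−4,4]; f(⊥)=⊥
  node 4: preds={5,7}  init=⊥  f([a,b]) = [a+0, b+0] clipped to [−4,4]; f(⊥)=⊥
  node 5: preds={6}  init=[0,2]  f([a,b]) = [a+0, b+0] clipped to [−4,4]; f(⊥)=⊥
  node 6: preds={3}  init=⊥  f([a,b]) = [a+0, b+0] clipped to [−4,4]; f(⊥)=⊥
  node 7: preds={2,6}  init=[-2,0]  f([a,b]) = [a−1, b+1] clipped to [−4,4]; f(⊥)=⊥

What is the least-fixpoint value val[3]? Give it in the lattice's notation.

[-2,4]

Iteration log — 10 steps:
  step 1. node 0  ⊔preds=[0,3]  new=[1,4]  old=⊥  +wl: 
  step 2. node 1  ⊔preds=⊥  new=[0,3]  stable
  step 3. node 2  ⊔preds=[1,4]  new=[1,4]  old=⊥  +wl: 
  step 4. node 3  ⊔preds=[0,3]  new=[-2,4]  old=⊥  +wl: 
  step 5. node 4  ⊔preds=[-2,2]  new=[-2,2]  old=⊥  +wl: 
  step 6. node 5  ⊔preds=⊥  new=[0,2]  stable
  step 7. node 6  ⊔preds=[-2,4]  new=[-2,4]  old=⊥  +wl: 5
  step 8. node 7  ⊔preds=[-2,4]  new=[-3,4]  old=[-2,0]  +wl: 4
  step 9. node 5  ⊔preds=[-2,4]  new=[-2,4]  old=[0,2]  +wl: 
  step 10. node 4  ⊔preds=[-3,4]  new=[-3,4]  old=[-2,2]  +wl: 

Least fixpoint reached:
  node 0: [1,4]
  node 1: [0,3]
  node 2: [1,4]
  node 3: [-2,4]
  node 4: [-3,4]
  node 5: [-2,4]
  node 6: [-2,4]
  node 7: [-3,4]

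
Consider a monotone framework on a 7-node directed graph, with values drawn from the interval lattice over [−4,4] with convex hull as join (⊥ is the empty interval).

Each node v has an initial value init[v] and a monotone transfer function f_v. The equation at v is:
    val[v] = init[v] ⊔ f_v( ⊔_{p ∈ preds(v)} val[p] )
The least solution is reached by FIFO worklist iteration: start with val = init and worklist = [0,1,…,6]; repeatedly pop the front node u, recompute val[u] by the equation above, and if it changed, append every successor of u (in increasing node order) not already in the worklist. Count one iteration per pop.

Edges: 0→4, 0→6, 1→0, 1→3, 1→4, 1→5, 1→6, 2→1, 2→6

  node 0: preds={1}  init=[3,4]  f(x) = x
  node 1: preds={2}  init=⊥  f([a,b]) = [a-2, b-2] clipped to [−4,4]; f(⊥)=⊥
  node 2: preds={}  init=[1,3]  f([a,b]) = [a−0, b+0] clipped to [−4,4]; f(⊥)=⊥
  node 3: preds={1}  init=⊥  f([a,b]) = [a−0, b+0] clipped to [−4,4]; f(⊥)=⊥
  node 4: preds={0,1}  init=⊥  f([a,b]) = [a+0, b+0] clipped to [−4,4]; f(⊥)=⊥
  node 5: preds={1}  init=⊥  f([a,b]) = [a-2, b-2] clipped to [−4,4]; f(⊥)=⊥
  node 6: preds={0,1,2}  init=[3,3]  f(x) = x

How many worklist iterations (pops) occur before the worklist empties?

10

Trace (10 dequeues):
  [1] u=0 | in ⊥ | out [3,4] | ==
  [2] u=1 | in [1,3] | out [-1,1] | prev ⊥ | push {0}
  [3] u=2 | in ⊥ | out [1,3] | ==
  [4] u=3 | in [-1,1] | out [-1,1] | prev ⊥ | push {}
  [5] u=4 | in [-1,4] | out [-1,4] | prev ⊥ | push {}
  [6] u=5 | in [-1,1] | out [-3,-1] | prev ⊥ | push {}
  [7] u=6 | in [-1,4] | out [-1,4] | prev [3,3] | push {}
  [8] u=0 | in [-1,1] | out [-1,4] | prev [3,4] | push {4,6}
  [9] u=4 | in [-1,4] | out [-1,4] | ==
  [10] u=6 | in [-1,4] | out [-1,4] | ==

Converged values:
  [0] [-1,4]
  [1] [-1,1]
  [2] [1,3]
  [3] [-1,1]
  [4] [-1,4]
  [5] [-3,-1]
  [6] [-1,4]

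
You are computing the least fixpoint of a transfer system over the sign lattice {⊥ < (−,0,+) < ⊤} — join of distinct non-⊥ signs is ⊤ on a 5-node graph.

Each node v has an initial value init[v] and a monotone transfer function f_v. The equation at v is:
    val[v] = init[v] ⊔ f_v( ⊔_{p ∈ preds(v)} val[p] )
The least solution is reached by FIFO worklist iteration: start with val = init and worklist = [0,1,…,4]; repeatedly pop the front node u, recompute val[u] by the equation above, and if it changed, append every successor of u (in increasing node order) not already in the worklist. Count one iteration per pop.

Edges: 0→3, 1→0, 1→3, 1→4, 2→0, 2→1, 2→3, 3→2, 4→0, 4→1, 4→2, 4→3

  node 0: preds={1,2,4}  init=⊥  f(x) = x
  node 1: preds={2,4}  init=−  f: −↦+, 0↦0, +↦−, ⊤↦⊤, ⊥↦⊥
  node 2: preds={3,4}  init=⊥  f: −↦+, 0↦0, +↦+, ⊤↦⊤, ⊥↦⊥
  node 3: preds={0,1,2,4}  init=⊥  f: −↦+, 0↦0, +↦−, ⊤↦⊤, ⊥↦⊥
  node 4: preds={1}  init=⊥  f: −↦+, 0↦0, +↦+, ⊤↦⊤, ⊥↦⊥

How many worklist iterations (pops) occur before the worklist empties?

Worklist (19 pops):
  #1 pop 0: in=− → − (was ⊥); enqueue []
  #2 pop 1: in=⊥ → − (no change)
  #3 pop 2: in=⊥ → ⊥ (no change)
  #4 pop 3: in=− → + (was ⊥); enqueue [2]
  #5 pop 4: in=− → + (was ⊥); enqueue [0,1,3]
  #6 pop 2: in=+ → + (was ⊥); enqueue []
  #7 pop 0: in=⊤ → ⊤ (was −); enqueue []
  #8 pop 1: in=+ → − (no change)
  #9 pop 3: in=⊤ → ⊤ (was +); enqueue [2]
  #10 pop 2: in=⊤ → ⊤ (was +); enqueue [0,1,3]
  #11 pop 0: in=⊤ → ⊤ (no change)
  #12 pop 1: in=⊤ → ⊤ (was −); enqueue [0,4]
  #13 pop 3: in=⊤ → ⊤ (no change)
  #14 pop 0: in=⊤ → ⊤ (no change)
  #15 pop 4: in=⊤ → ⊤ (was +); enqueue [0,1,2,3]
  #16 pop 0: in=⊤ → ⊤ (no change)
  #17 pop 1: in=⊤ → ⊤ (no change)
  #18 pop 2: in=⊤ → ⊤ (no change)
  #19 pop 3: in=⊤ → ⊤ (no change)

Fixpoint:
  val[0] = ⊤
  val[1] = ⊤
  val[2] = ⊤
  val[3] = ⊤
  val[4] = ⊤

19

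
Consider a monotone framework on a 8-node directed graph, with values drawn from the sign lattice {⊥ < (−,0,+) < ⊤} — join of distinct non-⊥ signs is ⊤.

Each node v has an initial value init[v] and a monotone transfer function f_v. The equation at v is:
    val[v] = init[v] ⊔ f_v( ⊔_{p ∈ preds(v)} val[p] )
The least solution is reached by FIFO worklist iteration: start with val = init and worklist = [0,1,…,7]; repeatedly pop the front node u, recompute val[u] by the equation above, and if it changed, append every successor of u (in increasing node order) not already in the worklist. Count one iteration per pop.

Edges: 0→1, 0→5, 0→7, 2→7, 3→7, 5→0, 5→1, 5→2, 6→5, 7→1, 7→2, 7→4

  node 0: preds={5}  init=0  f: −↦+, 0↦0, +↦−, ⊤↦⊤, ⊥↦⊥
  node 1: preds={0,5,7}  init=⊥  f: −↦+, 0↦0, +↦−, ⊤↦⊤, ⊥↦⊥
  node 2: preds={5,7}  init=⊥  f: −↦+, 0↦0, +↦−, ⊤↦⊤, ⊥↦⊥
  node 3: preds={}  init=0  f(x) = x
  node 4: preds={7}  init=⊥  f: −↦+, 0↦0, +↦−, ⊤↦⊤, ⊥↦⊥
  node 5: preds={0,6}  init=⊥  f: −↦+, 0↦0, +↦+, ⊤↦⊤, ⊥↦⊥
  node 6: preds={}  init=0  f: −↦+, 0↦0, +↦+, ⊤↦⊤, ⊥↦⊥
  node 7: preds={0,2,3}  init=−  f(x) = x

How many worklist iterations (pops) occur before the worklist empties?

Iteration log — 13 steps:
  step 1. node 0  ⊔preds=⊥  new=0  stable
  step 2. node 1  ⊔preds=⊤  new=⊤  old=⊥  +wl: 
  step 3. node 2  ⊔preds=−  new=+  old=⊥  +wl: 
  step 4. node 3  ⊔preds=⊥  new=0  stable
  step 5. node 4  ⊔preds=−  new=+  old=⊥  +wl: 
  step 6. node 5  ⊔preds=0  new=0  old=⊥  +wl: 0,1,2
  step 7. node 6  ⊔preds=⊥  new=0  stable
  step 8. node 7  ⊔preds=⊤  new=⊤  old=−  +wl: 4
  step 9. node 0  ⊔preds=0  new=0  stable
  step 10. node 1  ⊔preds=⊤  new=⊤  stable
  step 11. node 2  ⊔preds=⊤  new=⊤  old=+  +wl: 7
  step 12. node 4  ⊔preds=⊤  new=⊤  old=+  +wl: 
  step 13. node 7  ⊔preds=⊤  new=⊤  stable

Least fixpoint reached:
  node 0: 0
  node 1: ⊤
  node 2: ⊤
  node 3: 0
  node 4: ⊤
  node 5: 0
  node 6: 0
  node 7: ⊤

13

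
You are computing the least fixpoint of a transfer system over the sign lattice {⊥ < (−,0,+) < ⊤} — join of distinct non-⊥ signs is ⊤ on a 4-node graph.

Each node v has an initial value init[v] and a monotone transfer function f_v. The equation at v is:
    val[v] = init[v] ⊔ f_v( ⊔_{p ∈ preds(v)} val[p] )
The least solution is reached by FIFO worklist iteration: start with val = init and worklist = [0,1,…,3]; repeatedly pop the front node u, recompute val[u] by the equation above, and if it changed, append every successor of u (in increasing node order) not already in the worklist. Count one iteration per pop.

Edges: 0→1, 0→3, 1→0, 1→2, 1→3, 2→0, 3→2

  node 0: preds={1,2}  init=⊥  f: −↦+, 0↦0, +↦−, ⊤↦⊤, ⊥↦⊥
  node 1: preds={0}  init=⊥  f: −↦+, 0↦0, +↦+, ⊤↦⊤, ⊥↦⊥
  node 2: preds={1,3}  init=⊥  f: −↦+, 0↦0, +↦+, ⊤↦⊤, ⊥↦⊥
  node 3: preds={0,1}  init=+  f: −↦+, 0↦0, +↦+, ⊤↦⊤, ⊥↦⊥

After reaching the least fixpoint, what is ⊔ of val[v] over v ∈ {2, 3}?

Iteration log — 14 steps:
  step 1. node 0  ⊔preds=⊥  new=⊥  stable
  step 2. node 1  ⊔preds=⊥  new=⊥  stable
  step 3. node 2  ⊔preds=+  new=+  old=⊥  +wl: 0
  step 4. node 3  ⊔preds=⊥  new=+  stable
  step 5. node 0  ⊔preds=+  new=−  old=⊥  +wl: 1,3
  step 6. node 1  ⊔preds=−  new=+  old=⊥  +wl: 0,2
  step 7. node 3  ⊔preds=⊤  new=⊤  old=+  +wl: 
  step 8. node 0  ⊔preds=+  new=−  stable
  step 9. node 2  ⊔preds=⊤  new=⊤  old=+  +wl: 0
  step 10. node 0  ⊔preds=⊤  new=⊤  old=−  +wl: 1,3
  step 11. node 1  ⊔preds=⊤  new=⊤  old=+  +wl: 0,2
  step 12. node 3  ⊔preds=⊤  new=⊤  stable
  step 13. node 0  ⊔preds=⊤  new=⊤  stable
  step 14. node 2  ⊔preds=⊤  new=⊤  stable

Least fixpoint reached:
  node 0: ⊤
  node 1: ⊤
  node 2: ⊤
  node 3: ⊤

⊤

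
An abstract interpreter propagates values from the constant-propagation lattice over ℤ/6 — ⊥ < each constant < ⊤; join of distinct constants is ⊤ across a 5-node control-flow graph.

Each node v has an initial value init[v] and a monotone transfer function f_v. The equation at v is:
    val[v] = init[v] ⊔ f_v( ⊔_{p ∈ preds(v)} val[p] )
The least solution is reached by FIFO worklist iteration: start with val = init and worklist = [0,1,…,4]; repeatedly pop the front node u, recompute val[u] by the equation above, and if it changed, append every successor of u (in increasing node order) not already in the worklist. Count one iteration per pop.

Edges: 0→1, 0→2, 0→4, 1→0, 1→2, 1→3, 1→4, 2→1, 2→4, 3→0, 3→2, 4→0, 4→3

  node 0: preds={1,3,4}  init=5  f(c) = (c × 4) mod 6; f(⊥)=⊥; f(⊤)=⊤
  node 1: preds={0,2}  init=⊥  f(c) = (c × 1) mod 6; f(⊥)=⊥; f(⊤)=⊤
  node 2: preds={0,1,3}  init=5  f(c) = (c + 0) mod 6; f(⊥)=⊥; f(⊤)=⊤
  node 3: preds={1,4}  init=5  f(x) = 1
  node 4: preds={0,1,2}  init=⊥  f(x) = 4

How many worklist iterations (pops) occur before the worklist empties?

Worklist (9 pops):
  #1 pop 0: in=5 → ⊤ (was 5); enqueue []
  #2 pop 1: in=⊤ → ⊤ (was ⊥); enqueue [0]
  #3 pop 2: in=⊤ → ⊤ (was 5); enqueue [1]
  #4 pop 3: in=⊤ → ⊤ (was 5); enqueue [2]
  #5 pop 4: in=⊤ → 4 (was ⊥); enqueue [3]
  #6 pop 0: in=⊤ → ⊤ (no change)
  #7 pop 1: in=⊤ → ⊤ (no change)
  #8 pop 2: in=⊤ → ⊤ (no change)
  #9 pop 3: in=⊤ → ⊤ (no change)

Fixpoint:
  val[0] = ⊤
  val[1] = ⊤
  val[2] = ⊤
  val[3] = ⊤
  val[4] = 4

9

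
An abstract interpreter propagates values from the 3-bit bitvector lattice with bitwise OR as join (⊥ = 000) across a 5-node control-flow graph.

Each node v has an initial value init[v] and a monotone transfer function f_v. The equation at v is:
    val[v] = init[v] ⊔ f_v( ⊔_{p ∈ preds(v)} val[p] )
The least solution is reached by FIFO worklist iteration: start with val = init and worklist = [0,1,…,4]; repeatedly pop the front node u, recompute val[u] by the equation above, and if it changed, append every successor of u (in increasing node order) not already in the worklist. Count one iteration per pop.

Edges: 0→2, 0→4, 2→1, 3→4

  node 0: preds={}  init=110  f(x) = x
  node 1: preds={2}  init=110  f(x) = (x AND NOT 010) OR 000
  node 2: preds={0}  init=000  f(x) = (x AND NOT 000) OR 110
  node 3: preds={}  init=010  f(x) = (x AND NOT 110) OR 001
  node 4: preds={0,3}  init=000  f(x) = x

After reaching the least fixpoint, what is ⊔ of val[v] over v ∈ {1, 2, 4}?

111

Worklist (6 pops):
  #1 pop 0: in=000 → 110 (no change)
  #2 pop 1: in=000 → 110 (no change)
  #3 pop 2: in=110 → 110 (was 000); enqueue [1]
  #4 pop 3: in=000 → 011 (was 010); enqueue []
  #5 pop 4: in=111 → 111 (was 000); enqueue []
  #6 pop 1: in=110 → 110 (no change)

Fixpoint:
  val[0] = 110
  val[1] = 110
  val[2] = 110
  val[3] = 011
  val[4] = 111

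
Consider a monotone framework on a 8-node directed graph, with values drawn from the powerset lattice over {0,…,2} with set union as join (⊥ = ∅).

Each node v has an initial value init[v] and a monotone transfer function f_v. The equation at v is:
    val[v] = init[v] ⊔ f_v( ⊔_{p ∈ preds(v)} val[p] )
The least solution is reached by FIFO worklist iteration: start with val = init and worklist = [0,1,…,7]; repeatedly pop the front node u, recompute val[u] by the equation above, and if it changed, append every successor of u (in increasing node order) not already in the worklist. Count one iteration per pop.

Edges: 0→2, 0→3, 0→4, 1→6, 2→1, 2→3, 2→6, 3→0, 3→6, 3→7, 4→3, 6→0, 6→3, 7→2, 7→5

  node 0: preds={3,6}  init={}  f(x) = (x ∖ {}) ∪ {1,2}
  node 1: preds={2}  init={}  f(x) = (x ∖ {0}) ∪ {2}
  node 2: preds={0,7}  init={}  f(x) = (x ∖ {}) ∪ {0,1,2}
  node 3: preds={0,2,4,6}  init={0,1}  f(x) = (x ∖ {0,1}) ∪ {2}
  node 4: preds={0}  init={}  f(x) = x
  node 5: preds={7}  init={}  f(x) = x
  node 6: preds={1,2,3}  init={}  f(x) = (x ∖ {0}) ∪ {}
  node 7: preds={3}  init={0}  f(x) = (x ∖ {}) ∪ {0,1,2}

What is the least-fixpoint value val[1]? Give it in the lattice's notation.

{1,2}

Worklist (14 pops):
  #1 pop 0: in={0,1} → {0,1,2} (was {}); enqueue []
  #2 pop 1: in={} → {2} (was {}); enqueue []
  #3 pop 2: in={0,1,2} → {0,1,2} (was {}); enqueue [1]
  #4 pop 3: in={0,1,2} → {0,1,2} (was {0,1}); enqueue [0]
  #5 pop 4: in={0,1,2} → {0,1,2} (was {}); enqueue [3]
  #6 pop 5: in={0} → {0} (was {}); enqueue []
  #7 pop 6: in={0,1,2} → {1,2} (was {}); enqueue []
  #8 pop 7: in={0,1,2} → {0,1,2} (was {0}); enqueue [2,5]
  #9 pop 1: in={0,1,2} → {1,2} (was {2}); enqueue [6]
  #10 pop 0: in={0,1,2} → {0,1,2} (no change)
  #11 pop 3: in={0,1,2} → {0,1,2} (no change)
  #12 pop 2: in={0,1,2} → {0,1,2} (no change)
  #13 pop 5: in={0,1,2} → {0,1,2} (was {0}); enqueue []
  #14 pop 6: in={0,1,2} → {1,2} (no change)

Fixpoint:
  val[0] = {0,1,2}
  val[1] = {1,2}
  val[2] = {0,1,2}
  val[3] = {0,1,2}
  val[4] = {0,1,2}
  val[5] = {0,1,2}
  val[6] = {1,2}
  val[7] = {0,1,2}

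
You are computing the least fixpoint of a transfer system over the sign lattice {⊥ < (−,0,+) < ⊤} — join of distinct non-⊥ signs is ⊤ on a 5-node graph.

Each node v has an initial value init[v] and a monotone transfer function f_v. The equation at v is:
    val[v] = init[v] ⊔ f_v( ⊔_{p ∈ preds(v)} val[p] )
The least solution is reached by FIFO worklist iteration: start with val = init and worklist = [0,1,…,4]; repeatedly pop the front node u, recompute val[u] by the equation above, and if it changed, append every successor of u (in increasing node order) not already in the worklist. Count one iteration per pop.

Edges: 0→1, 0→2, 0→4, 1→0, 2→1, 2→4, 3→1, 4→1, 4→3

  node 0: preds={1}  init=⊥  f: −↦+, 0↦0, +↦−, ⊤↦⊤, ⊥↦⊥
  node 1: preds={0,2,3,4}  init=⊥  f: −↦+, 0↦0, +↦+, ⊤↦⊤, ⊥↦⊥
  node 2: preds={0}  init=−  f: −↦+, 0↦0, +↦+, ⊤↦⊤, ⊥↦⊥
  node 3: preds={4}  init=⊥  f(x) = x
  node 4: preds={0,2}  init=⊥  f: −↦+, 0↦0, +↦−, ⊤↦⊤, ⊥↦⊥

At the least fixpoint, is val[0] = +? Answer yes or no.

Trace (16 dequeues):
  [1] u=0 | in ⊥ | out ⊥ | ==
  [2] u=1 | in − | out + | prev ⊥ | push {0}
  [3] u=2 | in ⊥ | out − | ==
  [4] u=3 | in ⊥ | out ⊥ | ==
  [5] u=4 | in − | out + | prev ⊥ | push {1,3}
  [6] u=0 | in + | out − | prev ⊥ | push {2,4}
  [7] u=1 | in ⊤ | out ⊤ | prev + | push {0}
  [8] u=3 | in + | out + | prev ⊥ | push {1}
  [9] u=2 | in − | out ⊤ | prev − | push {}
  [10] u=4 | in ⊤ | out ⊤ | prev + | push {3}
  [11] u=0 | in ⊤ | out ⊤ | prev − | push {2,4}
  [12] u=1 | in ⊤ | out ⊤ | ==
  [13] u=3 | in ⊤ | out ⊤ | prev + | push {1}
  [14] u=2 | in ⊤ | out ⊤ | ==
  [15] u=4 | in ⊤ | out ⊤ | ==
  [16] u=1 | in ⊤ | out ⊤ | ==

Converged values:
  [0] ⊤
  [1] ⊤
  [2] ⊤
  [3] ⊤
  [4] ⊤

no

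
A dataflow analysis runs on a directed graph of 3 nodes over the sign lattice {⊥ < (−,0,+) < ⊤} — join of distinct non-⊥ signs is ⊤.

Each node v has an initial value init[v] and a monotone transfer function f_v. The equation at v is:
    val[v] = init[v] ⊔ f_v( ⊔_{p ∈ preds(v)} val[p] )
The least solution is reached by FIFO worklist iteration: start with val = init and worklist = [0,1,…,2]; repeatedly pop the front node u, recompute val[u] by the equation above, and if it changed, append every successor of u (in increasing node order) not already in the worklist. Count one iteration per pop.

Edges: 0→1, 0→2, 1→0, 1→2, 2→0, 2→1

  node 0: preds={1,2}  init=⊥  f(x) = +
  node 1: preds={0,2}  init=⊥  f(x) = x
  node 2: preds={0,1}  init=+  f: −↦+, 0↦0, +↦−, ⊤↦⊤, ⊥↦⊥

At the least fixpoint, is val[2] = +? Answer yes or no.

Trace (7 dequeues):
  [1] u=0 | in + | out + | prev ⊥ | push {}
  [2] u=1 | in + | out + | prev ⊥ | push {0}
  [3] u=2 | in + | out ⊤ | prev + | push {1}
  [4] u=0 | in ⊤ | out + | ==
  [5] u=1 | in ⊤ | out ⊤ | prev + | push {0,2}
  [6] u=0 | in ⊤ | out + | ==
  [7] u=2 | in ⊤ | out ⊤ | ==

Converged values:
  [0] +
  [1] ⊤
  [2] ⊤

no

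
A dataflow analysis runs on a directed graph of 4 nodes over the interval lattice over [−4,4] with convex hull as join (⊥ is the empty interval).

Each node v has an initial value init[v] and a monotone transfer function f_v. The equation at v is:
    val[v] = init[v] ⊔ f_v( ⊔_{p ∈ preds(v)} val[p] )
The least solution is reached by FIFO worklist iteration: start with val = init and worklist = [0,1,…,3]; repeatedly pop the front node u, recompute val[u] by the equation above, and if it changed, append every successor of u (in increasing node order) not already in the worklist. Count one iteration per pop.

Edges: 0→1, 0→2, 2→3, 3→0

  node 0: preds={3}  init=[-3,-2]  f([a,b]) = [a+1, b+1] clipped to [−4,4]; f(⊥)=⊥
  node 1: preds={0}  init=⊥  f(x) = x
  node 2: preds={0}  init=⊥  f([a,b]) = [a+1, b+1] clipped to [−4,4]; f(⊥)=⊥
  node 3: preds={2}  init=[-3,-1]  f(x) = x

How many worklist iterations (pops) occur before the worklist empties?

Iteration log — 13 steps:
  step 1. node 0  ⊔preds=[-3,-1]  new=[-3,0]  old=[-3,-2]  +wl: 
  step 2. node 1  ⊔preds=[-3,0]  new=[-3,0]  old=⊥  +wl: 
  step 3. node 2  ⊔preds=[-3,0]  new=[-2,1]  old=⊥  +wl: 
  step 4. node 3  ⊔preds=[-2,1]  new=[-3,1]  old=[-3,-1]  +wl: 0
  step 5. node 0  ⊔preds=[-3,1]  new=[-3,2]  old=[-3,0]  +wl: 1,2
  step 6. node 1  ⊔preds=[-3,2]  new=[-3,2]  old=[-3,0]  +wl: 
  step 7. node 2  ⊔preds=[-3,2]  new=[-2,3]  old=[-2,1]  +wl: 3
  step 8. node 3  ⊔preds=[-2,3]  new=[-3,3]  old=[-3,1]  +wl: 0
  step 9. node 0  ⊔preds=[-3,3]  new=[-3,4]  old=[-3,2]  +wl: 1,2
  step 10. node 1  ⊔preds=[-3,4]  new=[-3,4]  old=[-3,2]  +wl: 
  step 11. node 2  ⊔preds=[-3,4]  new=[-2,4]  old=[-2,3]  +wl: 3
  step 12. node 3  ⊔preds=[-2,4]  new=[-3,4]  old=[-3,3]  +wl: 0
  step 13. node 0  ⊔preds=[-3,4]  new=[-3,4]  stable

Least fixpoint reached:
  node 0: [-3,4]
  node 1: [-3,4]
  node 2: [-2,4]
  node 3: [-3,4]

13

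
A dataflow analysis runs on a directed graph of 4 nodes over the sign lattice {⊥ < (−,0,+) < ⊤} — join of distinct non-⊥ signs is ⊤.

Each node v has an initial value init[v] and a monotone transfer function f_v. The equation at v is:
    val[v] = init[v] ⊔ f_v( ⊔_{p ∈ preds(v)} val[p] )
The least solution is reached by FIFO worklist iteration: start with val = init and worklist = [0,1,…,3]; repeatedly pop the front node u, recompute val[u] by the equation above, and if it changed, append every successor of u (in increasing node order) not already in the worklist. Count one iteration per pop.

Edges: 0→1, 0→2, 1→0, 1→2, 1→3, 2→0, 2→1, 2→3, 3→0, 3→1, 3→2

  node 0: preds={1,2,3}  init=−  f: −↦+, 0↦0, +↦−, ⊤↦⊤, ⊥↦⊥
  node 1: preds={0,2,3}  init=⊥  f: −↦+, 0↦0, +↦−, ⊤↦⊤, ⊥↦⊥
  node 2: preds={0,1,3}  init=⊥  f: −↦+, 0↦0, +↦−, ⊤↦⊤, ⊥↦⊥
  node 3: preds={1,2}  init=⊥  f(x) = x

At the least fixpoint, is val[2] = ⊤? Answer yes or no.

Trace (9 dequeues):
  [1] u=0 | in ⊥ | out − | ==
  [2] u=1 | in − | out + | prev ⊥ | push {0}
  [3] u=2 | in ⊤ | out ⊤ | prev ⊥ | push {1}
  [4] u=3 | in ⊤ | out ⊤ | prev ⊥ | push {2}
  [5] u=0 | in ⊤ | out ⊤ | prev − | push {}
  [6] u=1 | in ⊤ | out ⊤ | prev + | push {0,3}
  [7] u=2 | in ⊤ | out ⊤ | ==
  [8] u=0 | in ⊤ | out ⊤ | ==
  [9] u=3 | in ⊤ | out ⊤ | ==

Converged values:
  [0] ⊤
  [1] ⊤
  [2] ⊤
  [3] ⊤

yes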